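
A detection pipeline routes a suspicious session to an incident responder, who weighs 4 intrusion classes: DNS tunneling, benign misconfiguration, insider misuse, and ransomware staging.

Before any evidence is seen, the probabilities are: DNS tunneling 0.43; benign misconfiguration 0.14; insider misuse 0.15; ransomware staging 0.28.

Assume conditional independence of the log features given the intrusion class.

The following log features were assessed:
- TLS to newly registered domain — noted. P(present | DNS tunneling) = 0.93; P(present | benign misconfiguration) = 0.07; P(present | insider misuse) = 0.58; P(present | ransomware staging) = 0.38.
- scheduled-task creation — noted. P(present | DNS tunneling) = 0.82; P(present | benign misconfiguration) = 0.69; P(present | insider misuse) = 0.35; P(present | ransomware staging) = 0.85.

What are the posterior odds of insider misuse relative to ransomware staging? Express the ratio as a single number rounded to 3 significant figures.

0.337

Unnormalized posterior weight (prior times the log feature likelihoods) for each of the two hypotheses:
  insider misuse: 0.15 × 0.58 × 0.35 = 0.03045
  ransomware staging: 0.28 × 0.38 × 0.85 = 0.09044
Odds(insider misuse : ransomware staging) = 0.03045 / 0.09044 ≈ 0.337.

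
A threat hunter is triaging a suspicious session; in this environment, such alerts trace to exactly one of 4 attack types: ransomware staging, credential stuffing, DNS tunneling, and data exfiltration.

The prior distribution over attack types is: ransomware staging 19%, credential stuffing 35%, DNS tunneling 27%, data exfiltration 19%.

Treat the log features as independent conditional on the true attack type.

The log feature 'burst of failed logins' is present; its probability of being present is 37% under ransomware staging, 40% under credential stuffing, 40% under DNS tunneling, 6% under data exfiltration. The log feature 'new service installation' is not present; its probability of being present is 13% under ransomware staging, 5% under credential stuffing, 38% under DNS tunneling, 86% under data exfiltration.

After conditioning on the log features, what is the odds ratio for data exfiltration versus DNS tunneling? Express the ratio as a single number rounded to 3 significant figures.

The normalizing constant cancels in an odds ratio, so compute prior × likelihood for the two hypotheses only (using 1 − P(present | H) for each absent log feature):
  data exfiltration: 0.19 × 0.06 × (1 − 0.86) = 0.001596
  DNS tunneling: 0.27 × 0.40 × (1 − 0.38) = 0.06696
Posterior odds = 0.001596 / 0.06696 ≈ 0.0238.

0.0238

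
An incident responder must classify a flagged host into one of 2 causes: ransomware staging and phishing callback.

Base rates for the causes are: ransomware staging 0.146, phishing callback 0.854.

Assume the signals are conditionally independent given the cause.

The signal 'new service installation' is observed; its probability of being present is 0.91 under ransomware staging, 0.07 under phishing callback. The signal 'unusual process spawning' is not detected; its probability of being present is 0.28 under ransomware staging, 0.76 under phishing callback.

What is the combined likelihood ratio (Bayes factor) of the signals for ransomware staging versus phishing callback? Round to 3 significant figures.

The Bayes factor is the ratio of the joint likelihoods of the signal pattern under the two hypotheses (using 1 − P(present | H) for each absent signal).
  ransomware staging: 0.91 × (1 − 0.28) = 0.6552
  phishing callback: 0.07 × (1 − 0.76) = 0.0168
Bayes factor = 0.6552 / 0.0168 ≈ 39.0

39.0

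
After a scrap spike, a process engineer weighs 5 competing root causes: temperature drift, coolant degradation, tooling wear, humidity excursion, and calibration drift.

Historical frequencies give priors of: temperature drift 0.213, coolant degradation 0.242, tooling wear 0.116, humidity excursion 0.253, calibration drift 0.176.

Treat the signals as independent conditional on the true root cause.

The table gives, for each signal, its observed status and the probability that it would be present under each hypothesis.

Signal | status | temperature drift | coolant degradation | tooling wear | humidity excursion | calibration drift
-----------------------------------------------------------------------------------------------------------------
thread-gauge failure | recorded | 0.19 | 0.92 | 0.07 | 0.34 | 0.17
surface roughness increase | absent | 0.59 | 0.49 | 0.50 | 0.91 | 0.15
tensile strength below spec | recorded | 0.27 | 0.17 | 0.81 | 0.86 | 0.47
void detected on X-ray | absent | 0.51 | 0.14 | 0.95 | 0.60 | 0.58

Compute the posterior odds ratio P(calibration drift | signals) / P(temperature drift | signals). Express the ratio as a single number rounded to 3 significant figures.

2.29

Unnormalized posterior weight (prior times the signal likelihoods) for each of the two hypotheses (using 1 − P(present | H) for each absent signal):
  calibration drift: 0.176 × 0.17 × (1 − 0.15) × 0.47 × (1 − 0.58) = 0.0050203
  temperature drift: 0.213 × 0.19 × (1 − 0.59) × 0.27 × (1 − 0.51) = 0.0021952
Posterior odds = 0.0050203 / 0.0021952 ≈ 2.29.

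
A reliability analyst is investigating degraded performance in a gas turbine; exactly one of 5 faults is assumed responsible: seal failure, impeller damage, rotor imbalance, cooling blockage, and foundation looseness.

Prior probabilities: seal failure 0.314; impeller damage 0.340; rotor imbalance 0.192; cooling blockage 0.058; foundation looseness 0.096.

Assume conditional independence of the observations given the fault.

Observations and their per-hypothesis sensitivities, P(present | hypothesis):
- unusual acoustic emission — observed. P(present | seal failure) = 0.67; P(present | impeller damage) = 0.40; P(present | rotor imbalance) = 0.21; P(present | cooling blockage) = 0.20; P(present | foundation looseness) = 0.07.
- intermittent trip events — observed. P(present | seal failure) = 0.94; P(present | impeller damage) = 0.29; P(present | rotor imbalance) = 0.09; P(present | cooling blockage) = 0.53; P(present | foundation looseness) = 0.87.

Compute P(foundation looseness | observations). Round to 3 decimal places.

0.023

Multiply each prior by the joint likelihood of the evidence pattern:
  seal failure: 0.314 × 0.67 × 0.94 = 0.19776
  impeller damage: 0.340 × 0.40 × 0.29 = 0.03944
  rotor imbalance: 0.192 × 0.21 × 0.09 = 0.0036288
  cooling blockage: 0.058 × 0.20 × 0.53 = 0.006148
  foundation looseness: 0.096 × 0.07 × 0.87 = 0.0058464
Marginal likelihood of the evidence = 0.25282.
P(foundation looseness | evidence) = 0.0058464 / 0.25282 ≈ 0.023.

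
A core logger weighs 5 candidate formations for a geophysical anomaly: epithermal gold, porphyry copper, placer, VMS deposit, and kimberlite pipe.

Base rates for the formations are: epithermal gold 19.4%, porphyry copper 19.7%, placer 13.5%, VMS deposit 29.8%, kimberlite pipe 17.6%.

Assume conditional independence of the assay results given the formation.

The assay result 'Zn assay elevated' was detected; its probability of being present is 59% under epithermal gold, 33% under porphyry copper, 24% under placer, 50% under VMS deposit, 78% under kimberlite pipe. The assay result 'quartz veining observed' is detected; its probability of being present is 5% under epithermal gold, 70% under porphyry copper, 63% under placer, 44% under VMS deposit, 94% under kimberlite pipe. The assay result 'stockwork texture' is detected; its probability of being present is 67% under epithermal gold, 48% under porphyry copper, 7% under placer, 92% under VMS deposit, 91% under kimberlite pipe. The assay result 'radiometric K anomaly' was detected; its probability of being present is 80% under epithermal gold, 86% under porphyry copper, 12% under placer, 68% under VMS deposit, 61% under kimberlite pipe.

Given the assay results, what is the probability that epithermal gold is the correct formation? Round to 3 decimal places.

0.023

By Bayes' rule with conditional independence, the unnormalized weight for each hypothesis is prior × ∏ likelihoods:
  epithermal gold: 0.194 × 0.59 × 0.05 × 0.67 × 0.80 = 0.0030675
  porphyry copper: 0.197 × 0.33 × 0.70 × 0.48 × 0.86 = 0.018785
  placer: 0.135 × 0.24 × 0.63 × 0.07 × 0.12 = 0.00017146
  VMS deposit: 0.298 × 0.50 × 0.44 × 0.92 × 0.68 = 0.041014
  kimberlite pipe: 0.176 × 0.78 × 0.94 × 0.91 × 0.61 = 0.071632
Marginal likelihood of the evidence = 0.13467.
P(epithermal gold | evidence) = 0.0030675 / 0.13467 ≈ 0.023.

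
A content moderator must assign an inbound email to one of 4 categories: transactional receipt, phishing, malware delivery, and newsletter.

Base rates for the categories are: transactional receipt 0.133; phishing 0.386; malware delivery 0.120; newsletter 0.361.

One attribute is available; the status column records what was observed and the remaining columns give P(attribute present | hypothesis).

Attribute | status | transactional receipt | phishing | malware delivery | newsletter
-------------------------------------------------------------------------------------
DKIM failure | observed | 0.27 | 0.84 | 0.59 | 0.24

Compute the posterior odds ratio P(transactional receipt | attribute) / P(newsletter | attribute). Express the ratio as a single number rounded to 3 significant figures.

The normalizing constant cancels in an odds ratio, so compute prior × likelihood for the two hypotheses only:
  transactional receipt: 0.133 × 0.27 = 0.03591
  newsletter: 0.361 × 0.24 = 0.08664
Odds(transactional receipt : newsletter) = 0.03591 / 0.08664 ≈ 0.414.

0.414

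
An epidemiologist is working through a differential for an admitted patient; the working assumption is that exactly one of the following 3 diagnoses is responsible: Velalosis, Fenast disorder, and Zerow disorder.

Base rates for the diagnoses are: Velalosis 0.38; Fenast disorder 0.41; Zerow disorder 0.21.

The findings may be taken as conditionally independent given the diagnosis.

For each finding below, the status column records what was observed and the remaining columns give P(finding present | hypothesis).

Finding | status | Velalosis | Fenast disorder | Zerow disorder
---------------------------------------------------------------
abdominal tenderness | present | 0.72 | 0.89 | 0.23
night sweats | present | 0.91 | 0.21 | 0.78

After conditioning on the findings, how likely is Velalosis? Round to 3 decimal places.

0.685

Multiply each prior by the joint likelihood of the evidence pattern:
  Velalosis: 0.38 × 0.72 × 0.91 = 0.24898
  Fenast disorder: 0.41 × 0.89 × 0.21 = 0.076629
  Zerow disorder: 0.21 × 0.23 × 0.78 = 0.037674
The unnormalized weights sum to 0.36328.
P(Velalosis | evidence) = 0.24898 / 0.36328 ≈ 0.685.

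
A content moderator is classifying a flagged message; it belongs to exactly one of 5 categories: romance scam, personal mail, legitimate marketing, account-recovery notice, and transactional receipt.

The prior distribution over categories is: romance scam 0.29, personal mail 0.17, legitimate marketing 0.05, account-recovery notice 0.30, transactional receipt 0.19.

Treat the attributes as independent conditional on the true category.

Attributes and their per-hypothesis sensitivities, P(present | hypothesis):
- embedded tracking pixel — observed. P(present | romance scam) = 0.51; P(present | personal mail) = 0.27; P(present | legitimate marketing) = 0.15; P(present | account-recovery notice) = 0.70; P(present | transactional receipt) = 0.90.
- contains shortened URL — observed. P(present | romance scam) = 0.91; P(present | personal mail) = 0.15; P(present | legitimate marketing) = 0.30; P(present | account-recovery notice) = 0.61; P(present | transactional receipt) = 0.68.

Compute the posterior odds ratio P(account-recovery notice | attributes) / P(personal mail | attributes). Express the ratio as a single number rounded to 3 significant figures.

18.6

The normalizing constant cancels in an odds ratio, so compute prior × likelihood for the two hypotheses only:
  account-recovery notice: 0.30 × 0.70 × 0.61 = 0.1281
  personal mail: 0.17 × 0.27 × 0.15 = 0.006885
Posterior odds = 0.1281 / 0.006885 ≈ 18.6.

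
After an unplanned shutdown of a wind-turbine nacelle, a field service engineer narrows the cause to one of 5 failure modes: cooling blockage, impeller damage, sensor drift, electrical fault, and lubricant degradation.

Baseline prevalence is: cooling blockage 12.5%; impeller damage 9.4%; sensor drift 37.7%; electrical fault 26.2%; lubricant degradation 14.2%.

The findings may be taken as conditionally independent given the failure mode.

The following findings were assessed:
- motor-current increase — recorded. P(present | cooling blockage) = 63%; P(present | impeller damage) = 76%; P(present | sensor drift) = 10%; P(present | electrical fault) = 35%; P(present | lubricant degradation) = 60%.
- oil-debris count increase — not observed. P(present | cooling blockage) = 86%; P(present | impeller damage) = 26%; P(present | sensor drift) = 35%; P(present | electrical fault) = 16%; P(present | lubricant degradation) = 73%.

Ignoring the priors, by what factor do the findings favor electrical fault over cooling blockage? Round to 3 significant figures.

3.33

Joint likelihood of the evidence pattern under each hypothesis (using 1 − P(present | H) for each absent finding):
  electrical fault: 0.35 × (1 − 0.16) = 0.294
  cooling blockage: 0.63 × (1 − 0.86) = 0.0882
Bayes factor = 0.294 / 0.0882 ≈ 3.33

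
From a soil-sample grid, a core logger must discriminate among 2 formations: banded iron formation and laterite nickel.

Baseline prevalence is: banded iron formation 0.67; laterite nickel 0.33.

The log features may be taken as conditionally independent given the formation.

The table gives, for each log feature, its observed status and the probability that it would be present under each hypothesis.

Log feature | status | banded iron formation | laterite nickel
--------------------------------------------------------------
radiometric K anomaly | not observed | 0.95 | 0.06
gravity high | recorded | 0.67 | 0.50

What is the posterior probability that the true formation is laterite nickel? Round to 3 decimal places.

0.874

For each hypothesis, the unnormalized posterior weight is prior × product of the log feature likelihoods (using 1 − P(present | H) for each absent log feature):
  banded iron formation: 0.67 × (1 − 0.95) × 0.67 = 0.022445
  laterite nickel: 0.33 × (1 − 0.06) × 0.50 = 0.1551
Normalizing constant Z = 0.022445 + 0.1551 = 0.17755.
P(laterite nickel | evidence) = 0.1551 / 0.17755 ≈ 0.874.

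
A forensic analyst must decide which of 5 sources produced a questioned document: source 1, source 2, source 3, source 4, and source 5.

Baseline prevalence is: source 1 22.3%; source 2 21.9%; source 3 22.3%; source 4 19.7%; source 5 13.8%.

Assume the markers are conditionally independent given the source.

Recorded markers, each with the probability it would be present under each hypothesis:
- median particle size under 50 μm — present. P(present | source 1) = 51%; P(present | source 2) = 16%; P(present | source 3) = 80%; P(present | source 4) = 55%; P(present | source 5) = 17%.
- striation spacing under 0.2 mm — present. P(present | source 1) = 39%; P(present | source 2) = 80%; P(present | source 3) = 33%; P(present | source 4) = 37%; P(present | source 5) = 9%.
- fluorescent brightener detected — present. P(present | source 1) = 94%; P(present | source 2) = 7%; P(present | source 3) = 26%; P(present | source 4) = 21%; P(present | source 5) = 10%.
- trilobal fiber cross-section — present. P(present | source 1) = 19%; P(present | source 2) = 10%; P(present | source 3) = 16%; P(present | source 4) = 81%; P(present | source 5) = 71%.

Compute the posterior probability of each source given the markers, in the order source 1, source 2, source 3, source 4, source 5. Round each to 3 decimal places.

For each hypothesis, the unnormalized posterior weight is prior × product of the marker likelihoods:
  source 1: 0.223 × 0.51 × 0.39 × 0.94 × 0.19 = 0.0079217
  source 2: 0.219 × 0.16 × 0.80 × 0.07 × 0.10 = 0.00019622
  source 3: 0.223 × 0.80 × 0.33 × 0.26 × 0.16 = 0.0024491
  source 4: 0.197 × 0.55 × 0.37 × 0.21 × 0.81 = 0.0068192
  source 5: 0.138 × 0.17 × 0.09 × 0.10 × 0.71 = 0.00014991
Normalizing constant Z = 0.0079217 + 0.00019622 + 0.0024491 + 0.0068192 + 0.00014991 = 0.017536.
P(source 1 | evidence) = 0.0079217 / 0.017536 ≈ 0.452
P(source 2 | evidence) = 0.00019622 / 0.017536 ≈ 0.011
P(source 3 | evidence) = 0.0024491 / 0.017536 ≈ 0.140
P(source 4 | evidence) = 0.0068192 / 0.017536 ≈ 0.389
P(source 5 | evidence) = 0.00014991 / 0.017536 ≈ 0.009

0.452, 0.011, 0.140, 0.389, 0.009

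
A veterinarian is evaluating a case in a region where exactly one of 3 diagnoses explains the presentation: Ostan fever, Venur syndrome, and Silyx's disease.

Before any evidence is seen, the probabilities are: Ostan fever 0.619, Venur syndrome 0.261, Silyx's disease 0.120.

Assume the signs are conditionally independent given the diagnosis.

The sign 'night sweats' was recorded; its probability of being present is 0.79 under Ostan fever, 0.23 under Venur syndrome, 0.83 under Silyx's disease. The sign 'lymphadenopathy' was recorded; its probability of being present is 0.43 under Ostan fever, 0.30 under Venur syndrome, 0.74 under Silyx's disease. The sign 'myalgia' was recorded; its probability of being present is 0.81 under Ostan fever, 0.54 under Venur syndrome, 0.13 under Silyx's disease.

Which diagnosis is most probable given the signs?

Multiply each prior by the joint likelihood of the sign pattern:
  Ostan fever: 0.619 × 0.79 × 0.43 × 0.81 = 0.17032
  Venur syndrome: 0.261 × 0.23 × 0.30 × 0.54 = 0.0097249
  Silyx's disease: 0.120 × 0.83 × 0.74 × 0.13 = 0.0095815
The unnormalized weights sum to 0.18963.
P(Ostan fever | evidence) ≈ 0.17032 / 0.18963 ≈ 0.898
P(Venur syndrome | evidence) ≈ 0.0097249 / 0.18963 ≈ 0.051
P(Silyx's disease | evidence) ≈ 0.0095815 / 0.18963 ≈ 0.051
The largest is 0.898, so Ostan fever is most probable.

Ostan fever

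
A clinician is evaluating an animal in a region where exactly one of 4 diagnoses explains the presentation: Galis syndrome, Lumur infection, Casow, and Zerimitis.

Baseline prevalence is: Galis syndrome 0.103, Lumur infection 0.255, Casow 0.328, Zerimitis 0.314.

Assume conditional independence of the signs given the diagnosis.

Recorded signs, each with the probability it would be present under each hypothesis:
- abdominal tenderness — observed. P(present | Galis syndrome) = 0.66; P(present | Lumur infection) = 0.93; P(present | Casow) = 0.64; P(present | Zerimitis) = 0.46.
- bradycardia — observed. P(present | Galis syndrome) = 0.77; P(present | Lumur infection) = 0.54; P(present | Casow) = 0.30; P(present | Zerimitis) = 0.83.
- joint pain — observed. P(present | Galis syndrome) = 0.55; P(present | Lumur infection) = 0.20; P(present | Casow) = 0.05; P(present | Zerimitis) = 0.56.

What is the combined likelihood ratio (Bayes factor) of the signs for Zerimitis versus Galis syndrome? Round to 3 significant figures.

0.765

The Bayes factor is the ratio of the joint likelihoods of the sign pattern under the two hypotheses.
  Zerimitis: 0.46 × 0.83 × 0.56 = 0.21381
  Galis syndrome: 0.66 × 0.77 × 0.55 = 0.27951
Bayes factor = 0.21381 / 0.27951 ≈ 0.765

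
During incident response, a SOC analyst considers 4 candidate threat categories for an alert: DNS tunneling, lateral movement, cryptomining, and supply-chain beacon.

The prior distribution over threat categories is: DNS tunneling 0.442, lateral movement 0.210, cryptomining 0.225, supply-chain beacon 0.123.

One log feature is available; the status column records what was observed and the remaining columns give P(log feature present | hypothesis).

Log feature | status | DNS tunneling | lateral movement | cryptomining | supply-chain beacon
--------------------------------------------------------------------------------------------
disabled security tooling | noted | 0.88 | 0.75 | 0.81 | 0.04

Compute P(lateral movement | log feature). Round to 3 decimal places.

For each hypothesis, the unnormalized posterior weight is prior × likelihood:
  DNS tunneling: 0.442 × 0.88 = 0.38896
  lateral movement: 0.210 × 0.75 = 0.1575
  cryptomining: 0.225 × 0.81 = 0.18225
  supply-chain beacon: 0.123 × 0.04 = 0.00492
Marginal likelihood of the evidence = 0.73363.
P(lateral movement | evidence) = 0.1575 / 0.73363 ≈ 0.215.

0.215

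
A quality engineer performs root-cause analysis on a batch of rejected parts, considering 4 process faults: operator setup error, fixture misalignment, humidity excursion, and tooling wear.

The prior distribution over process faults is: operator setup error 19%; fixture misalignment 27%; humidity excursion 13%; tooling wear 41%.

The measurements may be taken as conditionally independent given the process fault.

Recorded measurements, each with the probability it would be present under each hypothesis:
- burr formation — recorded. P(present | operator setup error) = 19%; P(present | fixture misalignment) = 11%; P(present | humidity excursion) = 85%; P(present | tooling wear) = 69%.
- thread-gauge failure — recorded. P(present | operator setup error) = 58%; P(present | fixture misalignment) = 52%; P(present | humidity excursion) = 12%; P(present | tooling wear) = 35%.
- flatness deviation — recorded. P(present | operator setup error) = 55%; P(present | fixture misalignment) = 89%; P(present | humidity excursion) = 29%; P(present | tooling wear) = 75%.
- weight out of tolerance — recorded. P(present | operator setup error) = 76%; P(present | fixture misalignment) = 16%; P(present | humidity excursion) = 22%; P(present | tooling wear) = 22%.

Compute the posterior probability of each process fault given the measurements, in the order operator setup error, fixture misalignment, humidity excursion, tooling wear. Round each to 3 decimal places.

Multiply each prior by the joint likelihood of the measurement pattern:
  operator setup error: 0.19 × 0.19 × 0.58 × 0.55 × 0.76 = 0.0087521
  fixture misalignment: 0.27 × 0.11 × 0.52 × 0.89 × 0.16 = 0.0021992
  humidity excursion: 0.13 × 0.85 × 0.12 × 0.29 × 0.22 = 0.00084599
  tooling wear: 0.41 × 0.69 × 0.35 × 0.75 × 0.22 = 0.016337
The unnormalized weights sum to 0.028135.
P(operator setup error | evidence) = 0.0087521 / 0.028135 ≈ 0.311
P(fixture misalignment | evidence) = 0.0021992 / 0.028135 ≈ 0.078
P(humidity excursion | evidence) = 0.00084599 / 0.028135 ≈ 0.030
P(tooling wear | evidence) = 0.016337 / 0.028135 ≈ 0.581

0.311, 0.078, 0.030, 0.581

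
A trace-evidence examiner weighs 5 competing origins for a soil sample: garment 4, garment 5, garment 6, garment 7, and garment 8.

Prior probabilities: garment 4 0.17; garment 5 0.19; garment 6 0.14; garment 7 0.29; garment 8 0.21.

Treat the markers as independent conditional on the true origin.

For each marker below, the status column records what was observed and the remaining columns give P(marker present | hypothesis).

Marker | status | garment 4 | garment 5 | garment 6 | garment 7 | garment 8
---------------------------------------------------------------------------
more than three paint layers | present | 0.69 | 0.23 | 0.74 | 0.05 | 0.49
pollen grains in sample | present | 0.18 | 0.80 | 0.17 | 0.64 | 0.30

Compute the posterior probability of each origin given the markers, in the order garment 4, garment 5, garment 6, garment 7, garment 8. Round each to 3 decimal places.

0.185, 0.307, 0.155, 0.082, 0.271

By Bayes' rule with conditional independence, the unnormalized weight for each hypothesis is prior × ∏ likelihoods:
  garment 4: 0.17 × 0.69 × 0.18 = 0.021114
  garment 5: 0.19 × 0.23 × 0.80 = 0.03496
  garment 6: 0.14 × 0.74 × 0.17 = 0.017612
  garment 7: 0.29 × 0.05 × 0.64 = 0.00928
  garment 8: 0.21 × 0.49 × 0.30 = 0.03087
Marginal likelihood of the evidence = 0.11384.
P(garment 4 | evidence) = 0.021114 / 0.11384 ≈ 0.185
P(garment 5 | evidence) = 0.03496 / 0.11384 ≈ 0.307
P(garment 6 | evidence) = 0.017612 / 0.11384 ≈ 0.155
P(garment 7 | evidence) = 0.00928 / 0.11384 ≈ 0.082
P(garment 8 | evidence) = 0.03087 / 0.11384 ≈ 0.271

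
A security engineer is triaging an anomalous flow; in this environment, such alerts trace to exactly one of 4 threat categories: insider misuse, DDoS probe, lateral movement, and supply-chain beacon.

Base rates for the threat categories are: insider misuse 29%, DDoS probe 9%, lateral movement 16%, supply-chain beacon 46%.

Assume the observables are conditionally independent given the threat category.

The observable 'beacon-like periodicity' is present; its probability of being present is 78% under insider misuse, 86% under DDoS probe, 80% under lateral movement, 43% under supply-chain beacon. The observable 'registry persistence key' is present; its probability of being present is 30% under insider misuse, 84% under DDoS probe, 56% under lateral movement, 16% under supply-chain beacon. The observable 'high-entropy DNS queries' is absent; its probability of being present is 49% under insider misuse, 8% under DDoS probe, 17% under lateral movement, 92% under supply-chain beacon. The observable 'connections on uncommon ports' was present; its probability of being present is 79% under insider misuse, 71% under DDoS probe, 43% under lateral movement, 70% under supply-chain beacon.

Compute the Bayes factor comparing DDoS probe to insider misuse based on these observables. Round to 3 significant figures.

Joint likelihood of the observable pattern under each hypothesis (using 1 − P(present | H) for each absent observable):
  DDoS probe: 0.86 × 0.84 × (1 − 0.08) × 0.71 = 0.47187
  insider misuse: 0.78 × 0.30 × (1 − 0.49) × 0.79 = 0.094279
Bayes factor = 0.47187 / 0.094279 ≈ 5.01

5.01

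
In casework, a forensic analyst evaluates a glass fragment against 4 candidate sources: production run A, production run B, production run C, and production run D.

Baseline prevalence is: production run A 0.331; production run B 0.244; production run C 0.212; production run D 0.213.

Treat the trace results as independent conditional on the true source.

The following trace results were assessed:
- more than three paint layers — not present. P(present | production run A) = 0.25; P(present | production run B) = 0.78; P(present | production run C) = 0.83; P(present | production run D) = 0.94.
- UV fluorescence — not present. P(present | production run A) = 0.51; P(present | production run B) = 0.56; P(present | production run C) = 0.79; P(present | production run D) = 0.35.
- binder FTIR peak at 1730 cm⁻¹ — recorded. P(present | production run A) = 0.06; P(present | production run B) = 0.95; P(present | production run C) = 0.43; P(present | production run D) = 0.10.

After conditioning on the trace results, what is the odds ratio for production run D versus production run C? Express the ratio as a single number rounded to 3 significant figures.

The normalizing constant cancels in an odds ratio, so compute prior × likelihood for the two hypotheses only (using 1 − P(present | H) for each absent trace result):
  production run D: 0.213 × (1 − 0.94) × (1 − 0.35) × 0.10 = 0.0008307
  production run C: 0.212 × (1 − 0.83) × (1 − 0.79) × 0.43 = 0.0032544
Posterior odds = 0.0008307 / 0.0032544 ≈ 0.255.

0.255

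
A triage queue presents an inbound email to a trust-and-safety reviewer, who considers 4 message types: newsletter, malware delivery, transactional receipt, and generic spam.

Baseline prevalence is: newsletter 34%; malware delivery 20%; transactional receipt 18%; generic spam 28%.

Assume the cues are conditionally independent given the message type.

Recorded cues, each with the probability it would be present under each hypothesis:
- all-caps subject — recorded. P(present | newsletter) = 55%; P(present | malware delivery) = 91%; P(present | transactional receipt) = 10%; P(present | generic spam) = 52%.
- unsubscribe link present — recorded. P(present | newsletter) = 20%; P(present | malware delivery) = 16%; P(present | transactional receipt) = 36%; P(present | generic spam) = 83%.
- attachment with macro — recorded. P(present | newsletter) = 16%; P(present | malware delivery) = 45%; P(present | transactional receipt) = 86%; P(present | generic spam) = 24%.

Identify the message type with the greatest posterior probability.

Multiply each prior by the joint likelihood of the cue pattern:
  newsletter: 0.34 × 0.55 × 0.20 × 0.16 = 0.005984
  malware delivery: 0.20 × 0.91 × 0.16 × 0.45 = 0.013104
  transactional receipt: 0.18 × 0.10 × 0.36 × 0.86 = 0.0055728
  generic spam: 0.28 × 0.52 × 0.83 × 0.24 = 0.029004
Normalizing constant Z = 0.005984 + 0.013104 + 0.0055728 + 0.029004 = 0.053664.
P(newsletter | evidence) ≈ 0.005984 / 0.053664 ≈ 0.112
P(malware delivery | evidence) ≈ 0.013104 / 0.053664 ≈ 0.244
P(transactional receipt | evidence) ≈ 0.0055728 / 0.053664 ≈ 0.104
P(generic spam | evidence) ≈ 0.029004 / 0.053664 ≈ 0.540
The largest is 0.540, so generic spam is most probable.

generic spam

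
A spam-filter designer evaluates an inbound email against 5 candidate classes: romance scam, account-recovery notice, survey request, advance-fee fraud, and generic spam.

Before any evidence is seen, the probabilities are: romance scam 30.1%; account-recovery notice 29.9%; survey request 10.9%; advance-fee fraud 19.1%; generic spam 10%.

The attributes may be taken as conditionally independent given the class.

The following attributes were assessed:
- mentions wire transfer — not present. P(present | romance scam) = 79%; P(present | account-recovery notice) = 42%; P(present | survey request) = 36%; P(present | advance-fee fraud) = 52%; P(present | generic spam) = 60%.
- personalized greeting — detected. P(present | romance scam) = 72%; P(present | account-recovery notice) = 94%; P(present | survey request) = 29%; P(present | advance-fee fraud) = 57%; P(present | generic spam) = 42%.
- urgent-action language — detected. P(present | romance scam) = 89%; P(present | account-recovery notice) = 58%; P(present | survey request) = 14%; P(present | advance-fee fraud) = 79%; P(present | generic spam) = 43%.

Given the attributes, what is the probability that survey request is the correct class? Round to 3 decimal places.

For each hypothesis, the unnormalized posterior weight is prior × product of the attribute likelihoods (using 1 − P(present | H) for each absent attribute):
  romance scam: 0.301 × (1 − 0.79) × 0.72 × 0.89 = 0.040505
  account-recovery notice: 0.299 × (1 − 0.42) × 0.94 × 0.58 = 0.094549
  survey request: 0.109 × (1 − 0.36) × 0.29 × 0.14 = 0.0028323
  advance-fee fraud: 0.191 × (1 − 0.52) × 0.57 × 0.79 = 0.041284
  generic spam: 0.100 × (1 − 0.60) × 0.42 × 0.43 = 0.007224
Marginal likelihood of the evidence = 0.18639.
P(survey request | evidence) = 0.0028323 / 0.18639 ≈ 0.015.

0.015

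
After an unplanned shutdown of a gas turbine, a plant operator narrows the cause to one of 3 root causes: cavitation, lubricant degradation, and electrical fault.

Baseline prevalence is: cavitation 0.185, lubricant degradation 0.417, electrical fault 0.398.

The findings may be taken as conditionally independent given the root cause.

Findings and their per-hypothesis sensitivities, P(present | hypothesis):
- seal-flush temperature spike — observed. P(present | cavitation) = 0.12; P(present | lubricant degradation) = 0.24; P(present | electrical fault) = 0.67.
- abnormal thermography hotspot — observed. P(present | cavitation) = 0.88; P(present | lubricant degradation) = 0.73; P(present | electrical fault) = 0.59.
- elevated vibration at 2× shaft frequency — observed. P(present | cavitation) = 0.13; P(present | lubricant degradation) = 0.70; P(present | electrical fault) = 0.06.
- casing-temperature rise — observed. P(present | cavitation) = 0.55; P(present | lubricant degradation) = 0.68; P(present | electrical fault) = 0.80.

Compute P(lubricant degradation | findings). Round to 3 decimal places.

Multiply each prior by the joint likelihood of the evidence pattern:
  cavitation: 0.185 × 0.12 × 0.88 × 0.13 × 0.55 = 0.0013968
  lubricant degradation: 0.417 × 0.24 × 0.73 × 0.70 × 0.68 = 0.034776
  electrical fault: 0.398 × 0.67 × 0.59 × 0.06 × 0.80 = 0.0075518
The unnormalized weights sum to 0.043724.
P(lubricant degradation | evidence) = 0.034776 / 0.043724 ≈ 0.795.

0.795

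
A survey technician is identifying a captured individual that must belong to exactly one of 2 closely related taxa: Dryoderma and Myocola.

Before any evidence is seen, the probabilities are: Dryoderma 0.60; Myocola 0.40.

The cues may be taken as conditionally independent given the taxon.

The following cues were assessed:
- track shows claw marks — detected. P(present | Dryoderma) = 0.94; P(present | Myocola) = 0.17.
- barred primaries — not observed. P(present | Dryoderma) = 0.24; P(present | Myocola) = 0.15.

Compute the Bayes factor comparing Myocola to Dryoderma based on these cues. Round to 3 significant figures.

The Bayes factor is the ratio of the joint likelihoods of the cue pattern under the two hypotheses (using 1 − P(present | H) for each absent cue).
  Myocola: 0.17 × (1 − 0.15) = 0.1445
  Dryoderma: 0.94 × (1 − 0.24) = 0.7144
Bayes factor = 0.1445 / 0.7144 ≈ 0.202

0.202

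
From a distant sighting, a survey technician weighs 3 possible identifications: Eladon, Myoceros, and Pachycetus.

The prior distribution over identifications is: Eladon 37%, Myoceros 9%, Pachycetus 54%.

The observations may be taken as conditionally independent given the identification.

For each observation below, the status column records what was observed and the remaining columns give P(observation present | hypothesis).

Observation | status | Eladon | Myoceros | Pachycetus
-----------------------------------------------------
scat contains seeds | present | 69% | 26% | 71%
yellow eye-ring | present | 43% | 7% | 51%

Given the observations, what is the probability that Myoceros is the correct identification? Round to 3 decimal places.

Multiply each prior by the joint likelihood of the evidence pattern:
  Eladon: 0.37 × 0.69 × 0.43 = 0.10978
  Myoceros: 0.09 × 0.26 × 0.07 = 0.001638
  Pachycetus: 0.54 × 0.71 × 0.51 = 0.19553
Normalizing constant Z = 0.10978 + 0.001638 + 0.19553 = 0.30695.
P(Myoceros | evidence) = 0.001638 / 0.30695 ≈ 0.005.

0.005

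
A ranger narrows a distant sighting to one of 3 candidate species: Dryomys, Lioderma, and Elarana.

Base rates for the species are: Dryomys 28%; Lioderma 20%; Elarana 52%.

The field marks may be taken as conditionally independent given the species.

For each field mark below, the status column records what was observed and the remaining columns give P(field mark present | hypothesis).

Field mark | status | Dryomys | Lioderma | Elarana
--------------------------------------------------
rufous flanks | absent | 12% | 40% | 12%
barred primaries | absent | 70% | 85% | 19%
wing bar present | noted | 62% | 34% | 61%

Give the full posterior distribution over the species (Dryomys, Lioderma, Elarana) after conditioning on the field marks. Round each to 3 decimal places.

For each hypothesis, the unnormalized posterior weight is prior × product of the field mark likelihoods (using 1 − P(present | H) for each absent field mark):
  Dryomys: 0.28 × (1 − 0.12) × (1 − 0.70) × 0.62 = 0.04583
  Lioderma: 0.20 × (1 − 0.40) × (1 − 0.85) × 0.34 = 0.00612
  Elarana: 0.52 × (1 − 0.12) × (1 − 0.19) × 0.61 = 0.2261
Normalizing constant Z = 0.04583 + 0.00612 + 0.2261 = 0.27805.
P(Dryomys | evidence) = 0.04583 / 0.27805 ≈ 0.165
P(Lioderma | evidence) = 0.00612 / 0.27805 ≈ 0.022
P(Elarana | evidence) = 0.2261 / 0.27805 ≈ 0.813

0.165, 0.022, 0.813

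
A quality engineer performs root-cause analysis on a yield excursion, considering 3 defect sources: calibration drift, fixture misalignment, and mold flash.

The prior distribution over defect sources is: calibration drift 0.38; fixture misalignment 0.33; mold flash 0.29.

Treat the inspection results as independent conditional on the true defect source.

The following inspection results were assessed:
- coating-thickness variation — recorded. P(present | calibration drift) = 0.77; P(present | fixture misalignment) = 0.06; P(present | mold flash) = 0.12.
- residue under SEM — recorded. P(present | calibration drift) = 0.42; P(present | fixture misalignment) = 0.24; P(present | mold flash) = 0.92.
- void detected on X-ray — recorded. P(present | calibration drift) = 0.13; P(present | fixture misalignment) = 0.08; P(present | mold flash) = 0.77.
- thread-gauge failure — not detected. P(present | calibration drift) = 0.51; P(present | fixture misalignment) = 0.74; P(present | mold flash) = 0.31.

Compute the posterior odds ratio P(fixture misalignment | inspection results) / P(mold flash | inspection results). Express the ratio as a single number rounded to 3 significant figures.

Unnormalized posterior weight (prior times the inspection result likelihoods) for each of the two hypotheses (using 1 − P(present | H) for each absent inspection result):
  fixture misalignment: 0.33 × 0.06 × 0.24 × 0.08 × (1 − 0.74) = 9.8842e-05
  mold flash: 0.29 × 0.12 × 0.92 × 0.77 × (1 − 0.31) = 0.01701
Posterior odds = 9.8842e-05 / 0.01701 ≈ 0.00581.

0.00581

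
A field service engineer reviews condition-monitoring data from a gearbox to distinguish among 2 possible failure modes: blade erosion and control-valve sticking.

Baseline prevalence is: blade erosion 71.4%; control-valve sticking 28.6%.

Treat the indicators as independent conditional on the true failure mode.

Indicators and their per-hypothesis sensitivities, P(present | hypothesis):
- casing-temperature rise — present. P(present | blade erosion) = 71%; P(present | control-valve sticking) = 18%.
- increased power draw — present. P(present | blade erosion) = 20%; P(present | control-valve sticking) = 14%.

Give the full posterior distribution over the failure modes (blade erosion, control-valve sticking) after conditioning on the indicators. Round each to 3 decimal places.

0.934, 0.066

For each hypothesis, the unnormalized posterior weight is prior × product of the indicator likelihoods:
  blade erosion: 0.714 × 0.71 × 0.20 = 0.10139
  control-valve sticking: 0.286 × 0.18 × 0.14 = 0.0072072
The unnormalized weights sum to 0.1086.
P(blade erosion | evidence) = 0.10139 / 0.1086 ≈ 0.934
P(control-valve sticking | evidence) = 0.0072072 / 0.1086 ≈ 0.066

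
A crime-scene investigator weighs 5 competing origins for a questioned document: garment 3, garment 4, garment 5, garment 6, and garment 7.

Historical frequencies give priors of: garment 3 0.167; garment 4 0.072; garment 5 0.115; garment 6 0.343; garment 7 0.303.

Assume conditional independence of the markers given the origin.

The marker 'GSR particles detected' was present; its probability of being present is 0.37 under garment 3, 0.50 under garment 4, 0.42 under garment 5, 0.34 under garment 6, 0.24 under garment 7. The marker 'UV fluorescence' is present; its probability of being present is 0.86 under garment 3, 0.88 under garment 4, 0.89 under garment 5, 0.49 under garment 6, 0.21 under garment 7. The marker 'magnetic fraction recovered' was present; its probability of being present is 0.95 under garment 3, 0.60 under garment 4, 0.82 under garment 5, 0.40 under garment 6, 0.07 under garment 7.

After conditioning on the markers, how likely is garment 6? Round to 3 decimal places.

Multiply each prior by the joint likelihood of the marker pattern:
  garment 3: 0.167 × 0.37 × 0.86 × 0.95 = 0.050482
  garment 4: 0.072 × 0.50 × 0.88 × 0.60 = 0.019008
  garment 5: 0.115 × 0.42 × 0.89 × 0.82 = 0.035249
  garment 6: 0.343 × 0.34 × 0.49 × 0.40 = 0.022858
  garment 7: 0.303 × 0.24 × 0.21 × 0.07 = 0.001069
The unnormalized weights sum to 0.12867.
P(garment 6 | evidence) = 0.022858 / 0.12867 ≈ 0.178.

0.178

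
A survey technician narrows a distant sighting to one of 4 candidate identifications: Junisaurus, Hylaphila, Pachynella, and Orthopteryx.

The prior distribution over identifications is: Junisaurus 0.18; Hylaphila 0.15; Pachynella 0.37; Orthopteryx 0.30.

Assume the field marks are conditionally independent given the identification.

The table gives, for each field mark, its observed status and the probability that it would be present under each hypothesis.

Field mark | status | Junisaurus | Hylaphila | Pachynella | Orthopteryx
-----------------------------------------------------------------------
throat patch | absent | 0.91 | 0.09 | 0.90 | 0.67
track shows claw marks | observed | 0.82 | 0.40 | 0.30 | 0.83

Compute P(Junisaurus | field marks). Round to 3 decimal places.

0.082

Multiply each prior by the joint likelihood of the field mark pattern (using 1 − P(present | H) for each absent field mark):
  Junisaurus: 0.18 × (1 − 0.91) × 0.82 = 0.013284
  Hylaphila: 0.15 × (1 − 0.09) × 0.40 = 0.0546
  Pachynella: 0.37 × (1 − 0.90) × 0.30 = 0.0111
  Orthopteryx: 0.30 × (1 − 0.67) × 0.83 = 0.08217
Normalizing constant Z = 0.013284 + 0.0546 + 0.0111 + 0.08217 = 0.16115.
P(Junisaurus | evidence) = 0.013284 / 0.16115 ≈ 0.082.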